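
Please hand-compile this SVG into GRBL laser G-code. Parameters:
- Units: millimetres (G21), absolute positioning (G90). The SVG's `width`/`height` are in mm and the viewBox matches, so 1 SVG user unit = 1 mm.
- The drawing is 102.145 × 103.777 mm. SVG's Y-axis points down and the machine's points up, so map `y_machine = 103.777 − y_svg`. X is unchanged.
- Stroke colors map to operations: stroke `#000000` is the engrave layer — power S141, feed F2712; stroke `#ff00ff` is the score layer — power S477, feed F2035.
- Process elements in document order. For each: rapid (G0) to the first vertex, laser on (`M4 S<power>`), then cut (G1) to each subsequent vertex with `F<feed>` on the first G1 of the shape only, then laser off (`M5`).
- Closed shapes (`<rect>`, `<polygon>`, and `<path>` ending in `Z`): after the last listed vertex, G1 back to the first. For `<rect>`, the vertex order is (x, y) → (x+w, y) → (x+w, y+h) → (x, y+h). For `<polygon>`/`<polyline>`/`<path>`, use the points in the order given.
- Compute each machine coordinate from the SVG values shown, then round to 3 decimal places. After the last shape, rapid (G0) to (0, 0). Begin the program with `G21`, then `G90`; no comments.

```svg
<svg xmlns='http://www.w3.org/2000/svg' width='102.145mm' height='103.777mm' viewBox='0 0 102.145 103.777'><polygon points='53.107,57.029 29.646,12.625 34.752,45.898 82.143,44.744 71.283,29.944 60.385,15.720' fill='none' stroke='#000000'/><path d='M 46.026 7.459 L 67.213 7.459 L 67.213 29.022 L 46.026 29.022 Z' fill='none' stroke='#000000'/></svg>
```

G21
G90
G0 X53.107 Y46.748
M4 S141
G1 X29.646 Y91.152 F2712
G1 X34.752 Y57.879
G1 X82.143 Y59.033
G1 X71.283 Y73.833
G1 X60.385 Y88.057
G1 X53.107 Y46.748
M5
G0 X46.026 Y96.318
M4 S141
G1 X67.213 Y96.318 F2712
G1 X67.213 Y74.755
G1 X46.026 Y74.755
G1 X46.026 Y96.318
M5
G0 X0.000 Y0.000

Since the viewBox matches the mm dimensions, user units are millimetres directly. The only transform is the Y-flip y_m = 103.777 − y_svg.

Shape 1 is a closed polygon drawn with `<polygon>`. Its stroke #000000 means engrave at S141, F2712. After flipping Y the toolpath is (53.107,46.748) → (29.646,91.152) → (34.752,57.879) → (82.143,59.033) → (71.283,73.833) → (60.385,88.057) → (53.107,46.748), returning to the start.

Shape 2 is a rectangle drawn with `<path>`. Its stroke #000000 means engrave at S141, F2712. After flipping Y the toolpath is (46.026,96.318) → (67.213,96.318) → (67.213,74.755) → (46.026,74.755) → (46.026,96.318), returning to the start.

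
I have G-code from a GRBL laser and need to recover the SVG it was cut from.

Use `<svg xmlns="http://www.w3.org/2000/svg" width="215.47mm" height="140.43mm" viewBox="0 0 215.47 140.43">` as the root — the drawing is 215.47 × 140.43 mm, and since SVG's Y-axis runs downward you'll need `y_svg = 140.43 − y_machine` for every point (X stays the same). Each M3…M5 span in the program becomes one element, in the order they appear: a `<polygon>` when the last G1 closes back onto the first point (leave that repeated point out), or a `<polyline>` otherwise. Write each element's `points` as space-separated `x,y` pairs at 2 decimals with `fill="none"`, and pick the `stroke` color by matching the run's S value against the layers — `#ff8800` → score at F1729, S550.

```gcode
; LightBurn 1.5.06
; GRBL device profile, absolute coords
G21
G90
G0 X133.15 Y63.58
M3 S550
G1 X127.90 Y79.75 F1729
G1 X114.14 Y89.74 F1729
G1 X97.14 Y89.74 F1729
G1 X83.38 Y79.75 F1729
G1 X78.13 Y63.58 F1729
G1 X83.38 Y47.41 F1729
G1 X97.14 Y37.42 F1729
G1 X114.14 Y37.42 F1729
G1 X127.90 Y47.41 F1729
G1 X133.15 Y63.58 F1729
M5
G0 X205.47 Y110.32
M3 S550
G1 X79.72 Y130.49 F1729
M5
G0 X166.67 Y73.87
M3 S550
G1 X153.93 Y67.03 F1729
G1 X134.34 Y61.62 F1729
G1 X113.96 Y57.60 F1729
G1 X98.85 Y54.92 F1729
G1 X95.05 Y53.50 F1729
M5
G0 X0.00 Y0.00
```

Each laser-on run becomes one SVG element. Flip Y back into SVG space with y_svg = 140.43 − y_machine. Every run uses S550, so all elements get stroke `#ff8800` (score).

Run 1: The run returns to its start, so emit a `<polygon>` with points (Y-flipped): 133.15,76.85 127.90,60.68 114.14,50.69 97.14,50.69 83.38,60.68 78.13,76.85 83.38,93.02 97.14,103.01 114.14,103.01 127.90,93.02.

Run 2: The run is open, so emit a `<polyline>` with points (Y-flipped): 205.47,30.11 79.72,9.94.

Run 3: The run is open, so emit a `<polyline>` with points (Y-flipped): 166.67,66.56 153.93,73.40 134.34,78.81 113.96,82.83 98.85,85.51 95.05,86.93.

<svg xmlns="http://www.w3.org/2000/svg" width="215.47mm" height="140.43mm" viewBox="0 0 215.47 140.43">
  <polygon points="133.15,76.85 127.90,60.68 114.14,50.69 97.14,50.69 83.38,60.68 78.13,76.85 83.38,93.02 97.14,103.01 114.14,103.01 127.90,93.02" fill="none" stroke="#ff8800"/>
  <polyline points="205.47,30.11 79.72,9.94" fill="none" stroke="#ff8800"/>
  <polyline points="166.67,66.56 153.93,73.40 134.34,78.81 113.96,82.83 98.85,85.51 95.05,86.93" fill="none" stroke="#ff8800"/>
</svg>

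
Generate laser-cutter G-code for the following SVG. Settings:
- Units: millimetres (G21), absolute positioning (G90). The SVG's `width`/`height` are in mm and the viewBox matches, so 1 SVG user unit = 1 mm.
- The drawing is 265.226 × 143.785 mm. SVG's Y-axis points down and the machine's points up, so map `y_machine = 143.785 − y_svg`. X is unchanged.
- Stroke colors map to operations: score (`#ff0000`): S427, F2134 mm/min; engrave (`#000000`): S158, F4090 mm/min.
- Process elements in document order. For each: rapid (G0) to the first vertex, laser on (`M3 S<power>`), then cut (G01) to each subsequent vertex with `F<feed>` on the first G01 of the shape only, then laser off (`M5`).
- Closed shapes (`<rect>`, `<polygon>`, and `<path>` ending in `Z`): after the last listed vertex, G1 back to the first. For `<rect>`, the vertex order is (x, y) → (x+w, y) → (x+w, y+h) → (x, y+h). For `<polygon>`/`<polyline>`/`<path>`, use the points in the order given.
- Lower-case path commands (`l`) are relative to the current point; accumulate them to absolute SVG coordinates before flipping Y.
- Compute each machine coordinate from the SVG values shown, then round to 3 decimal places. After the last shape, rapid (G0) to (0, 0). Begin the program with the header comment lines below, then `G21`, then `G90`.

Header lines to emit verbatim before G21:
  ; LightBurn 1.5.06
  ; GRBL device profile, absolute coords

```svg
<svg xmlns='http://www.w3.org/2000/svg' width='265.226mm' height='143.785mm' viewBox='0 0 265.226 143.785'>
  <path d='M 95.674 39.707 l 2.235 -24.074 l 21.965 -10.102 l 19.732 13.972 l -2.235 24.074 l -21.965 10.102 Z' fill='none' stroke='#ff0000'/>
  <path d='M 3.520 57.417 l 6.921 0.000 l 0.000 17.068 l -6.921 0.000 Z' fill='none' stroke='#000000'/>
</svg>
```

; LightBurn 1.5.06
; GRBL device profile, absolute coords
G21
G90
G0 X95.674 Y104.078
M3 S427
G01 X97.909 Y128.152 F2134
G01 X119.874 Y138.254
G01 X139.606 Y124.282
G01 X137.371 Y100.208
G01 X115.406 Y90.106
G01 X95.674 Y104.078
M5
G0 X3.520 Y86.368
M3 S158
G01 X10.441 Y86.368 F4090
G01 X10.441 Y69.300
G01 X3.520 Y69.300
G01 X3.520 Y86.368
M5
G0 X0.000 Y0.000

Since the viewBox matches the mm dimensions, user units are millimetres directly. The only transform is the Y-flip y_m = 143.785 − y_svg.

Shape 1 is a regular polygon drawn with `<path>`. Its stroke #ff0000 means score at S427, F2134. After flipping Y the toolpath is (95.674,104.078) → (97.909,128.152) → (119.874,138.254) → (139.606,124.282) → (137.371,100.208) → (115.406,90.106) → (95.674,104.078), returning to the start.

Shape 2 is a rectangle drawn with `<path>`. Its stroke #000000 means engrave at S158, F4090. After flipping Y the toolpath is (3.520,86.368) → (10.441,86.368) → (10.441,69.300) → (3.520,69.300) → (3.520,86.368), returning to the start.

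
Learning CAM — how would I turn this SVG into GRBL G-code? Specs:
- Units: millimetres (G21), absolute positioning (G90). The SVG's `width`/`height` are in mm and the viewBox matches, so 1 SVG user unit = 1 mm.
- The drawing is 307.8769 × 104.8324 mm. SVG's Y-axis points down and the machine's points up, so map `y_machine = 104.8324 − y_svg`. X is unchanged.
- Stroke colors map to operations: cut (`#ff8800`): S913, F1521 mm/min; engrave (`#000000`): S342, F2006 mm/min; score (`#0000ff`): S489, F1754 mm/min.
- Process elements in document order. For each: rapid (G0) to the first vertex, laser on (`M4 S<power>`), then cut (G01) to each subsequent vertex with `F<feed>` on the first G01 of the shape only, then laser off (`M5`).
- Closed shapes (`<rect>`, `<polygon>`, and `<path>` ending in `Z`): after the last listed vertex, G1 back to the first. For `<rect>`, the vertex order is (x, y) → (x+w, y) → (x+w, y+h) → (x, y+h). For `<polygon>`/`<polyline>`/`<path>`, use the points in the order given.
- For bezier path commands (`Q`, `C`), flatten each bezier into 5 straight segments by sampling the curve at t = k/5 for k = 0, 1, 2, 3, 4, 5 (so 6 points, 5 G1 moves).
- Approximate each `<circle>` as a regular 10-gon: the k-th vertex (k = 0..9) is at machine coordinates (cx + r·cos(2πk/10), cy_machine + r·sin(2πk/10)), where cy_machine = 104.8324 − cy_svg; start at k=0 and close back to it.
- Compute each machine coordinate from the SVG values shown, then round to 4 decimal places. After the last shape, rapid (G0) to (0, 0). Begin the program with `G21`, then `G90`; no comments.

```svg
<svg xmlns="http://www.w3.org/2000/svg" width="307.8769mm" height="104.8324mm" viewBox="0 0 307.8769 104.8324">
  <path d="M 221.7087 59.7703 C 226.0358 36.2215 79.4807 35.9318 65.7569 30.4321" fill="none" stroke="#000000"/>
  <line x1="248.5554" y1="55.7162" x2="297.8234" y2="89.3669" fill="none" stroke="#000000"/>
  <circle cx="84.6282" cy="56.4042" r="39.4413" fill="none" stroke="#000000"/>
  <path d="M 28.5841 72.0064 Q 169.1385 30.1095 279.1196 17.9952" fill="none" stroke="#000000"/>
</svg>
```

G21
G90
G0 X221.7087 Y45.0621
M4 S342
G01 X208.4688 Y56.6280 F2006
G01 X172.6354 Y63.9783
G01 X127.8268 Y68.4794
G01 X87.6612 Y71.4979
G01 X65.7569 Y74.4003
M5
G0 X248.5554 Y49.1162
M4 S342
G01 X297.8234 Y15.4655 F2006
M5
G0 X124.0695 Y48.4282
M4 S342
G01 X116.5369 Y71.6112 F2006
G01 X96.8162 Y85.9391
G01 X72.4402 Y85.9391
G01 X52.7195 Y71.6112
G01 X45.1869 Y48.4282
G01 X52.7195 Y25.2452
G01 X72.4402 Y10.9173
G01 X96.8162 Y10.9173
G01 X116.5369 Y25.2452
G01 X124.0695 Y48.4282
M5
G0 X28.5841 Y32.8260
M4 S342
G01 X83.5829 Y48.3935 F2006
G01 X136.1359 Y61.5783
G01 X186.2430 Y72.3805
G01 X233.9042 Y80.8002
G01 X279.1196 Y86.8372
M5
G0 X0.0000 Y0.0000

viewBox `0 0 307.8769 104.8324` with mm width/height → 1 unit = 1 mm. Flip: y_m = 104.8324 − y_svg.

**Shape 1** — `<path>` cubic bezier, stroke `#000000` → engrave (S342, F2006). Control points (SVG): P0=(221.7087,59.7703), P1=(226.0358,36.2215), P2=(79.4807,35.9318), P3=(65.7569,30.4321); sampled at t=k/5. Machine vertices: (221.7087,45.0621) → (208.4688,56.6280) → (172.6354,63.9783) → (127.8268,68.4794) → (87.6612,71.4979) → (65.7569,74.4003). Open path.

**Shape 2** — `<line>` line segment, stroke `#000000` → engrave (S342, F2006). Machine vertices: (248.5554,49.1162) → (297.8234,15.4655). Open path.

**Shape 3** — `<circle>` circle, stroke `#000000` → engrave (S342, F2006). Machine vertices: (124.0695,48.4282) → (116.5369,71.6112) → (96.8162,85.9391) → (72.4402,85.9391) → (52.7195,71.6112) → (45.1869,48.4282) → (52.7195,25.2452) → (72.4402,10.9173) → (96.8162,10.9173) → (116.5369,25.2452) → (124.0695,48.4282). Closed: final G1 returns to the first vertex.

**Shape 4** — `<path>` quadratic bezier, stroke `#000000` → engrave (S342, F2006). Control points (SVG): P0=(28.5841,72.0064), P1=(169.1385,30.1095), P2=(279.1196,17.9952); sampled at t=k/5. Machine vertices: (28.5841,32.8260) → (83.5829,48.3935) → (136.1359,61.5783) → (186.2430,72.3805) → (233.9042,80.8002) → (279.1196,86.8372). Open path.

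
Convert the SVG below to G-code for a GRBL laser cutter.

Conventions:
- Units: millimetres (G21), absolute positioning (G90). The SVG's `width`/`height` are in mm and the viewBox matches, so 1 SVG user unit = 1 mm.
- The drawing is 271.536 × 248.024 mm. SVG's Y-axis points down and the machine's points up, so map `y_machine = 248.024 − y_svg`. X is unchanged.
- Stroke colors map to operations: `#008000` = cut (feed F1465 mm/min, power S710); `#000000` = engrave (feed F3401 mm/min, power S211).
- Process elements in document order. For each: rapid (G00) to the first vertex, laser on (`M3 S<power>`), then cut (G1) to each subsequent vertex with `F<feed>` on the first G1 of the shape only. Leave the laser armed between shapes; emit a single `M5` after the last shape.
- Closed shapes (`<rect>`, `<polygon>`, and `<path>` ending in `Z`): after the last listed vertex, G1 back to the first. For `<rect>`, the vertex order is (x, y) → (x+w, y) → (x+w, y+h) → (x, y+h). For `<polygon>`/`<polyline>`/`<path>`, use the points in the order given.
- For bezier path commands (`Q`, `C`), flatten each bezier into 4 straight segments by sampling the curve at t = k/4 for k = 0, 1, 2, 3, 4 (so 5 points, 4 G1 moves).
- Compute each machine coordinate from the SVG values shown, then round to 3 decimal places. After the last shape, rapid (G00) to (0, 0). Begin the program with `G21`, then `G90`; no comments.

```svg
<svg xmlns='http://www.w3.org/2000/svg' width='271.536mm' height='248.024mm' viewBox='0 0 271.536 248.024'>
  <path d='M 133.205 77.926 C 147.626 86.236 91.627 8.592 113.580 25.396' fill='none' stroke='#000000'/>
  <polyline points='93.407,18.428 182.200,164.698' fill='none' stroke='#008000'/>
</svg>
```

G21
G90
G00 X133.205 Y170.098
M3 S211
G1 X133.135 Y177.163 F3401
G1 X120.568 Y199.548
G1 X109.413 Y220.341
G1 X113.580 Y222.628
G00 X93.407 Y229.596
M3 S710
G1 X182.200 Y83.326 F1465
M5
G00 X0.000 Y0.000

viewBox `0 0 271.536 248.024` with mm width/height → 1 unit = 1 mm. Flip: y_m = 248.024 − y_svg.

**Shape 1** — `<path>` cubic bezier, stroke `#000000` → engrave (S211, F3401). Control points (SVG): P0=(133.205,77.926), P1=(147.626,86.236), P2=(91.627,8.592), P3=(113.580,25.396); sampled at t=k/4. Machine vertices: (133.205,170.098) → (133.135,177.163) → (120.568,199.548) → (109.413,220.341) → (113.580,222.628). Open path.

**Shape 2** — `<polyline>` line segment, stroke `#008000` → cut (S710, F1465). Machine vertices: (93.407,229.596) → (182.200,83.326). Open path.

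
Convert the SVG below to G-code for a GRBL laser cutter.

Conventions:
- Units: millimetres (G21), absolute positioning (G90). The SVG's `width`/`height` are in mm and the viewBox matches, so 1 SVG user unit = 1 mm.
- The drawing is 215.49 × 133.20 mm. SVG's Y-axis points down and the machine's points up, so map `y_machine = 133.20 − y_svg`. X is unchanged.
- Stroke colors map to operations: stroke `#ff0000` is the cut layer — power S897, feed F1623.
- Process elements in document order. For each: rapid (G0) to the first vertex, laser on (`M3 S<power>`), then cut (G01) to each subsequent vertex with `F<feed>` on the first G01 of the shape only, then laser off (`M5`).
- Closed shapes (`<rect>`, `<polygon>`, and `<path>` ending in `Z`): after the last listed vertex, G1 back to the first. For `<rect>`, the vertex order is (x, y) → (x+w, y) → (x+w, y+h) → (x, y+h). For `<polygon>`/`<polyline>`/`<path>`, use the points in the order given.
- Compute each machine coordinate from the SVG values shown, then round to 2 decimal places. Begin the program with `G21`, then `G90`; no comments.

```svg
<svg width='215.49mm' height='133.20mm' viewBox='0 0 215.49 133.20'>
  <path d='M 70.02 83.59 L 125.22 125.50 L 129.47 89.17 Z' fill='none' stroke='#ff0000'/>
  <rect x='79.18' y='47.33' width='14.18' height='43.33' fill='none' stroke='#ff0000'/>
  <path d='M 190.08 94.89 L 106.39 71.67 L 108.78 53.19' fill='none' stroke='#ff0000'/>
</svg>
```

1 u = 1 mm; y_m = 133.20 − y.

[1] `<path>` closed polygon, #ff0000→cut S897 F1623: (70.02,49.61) → (125.22,7.70) → (129.47,44.03) → (70.02,49.61) (closed)

[2] `<rect>` rectangle, #ff0000→cut S897 F1623: (79.18,85.87) → (93.36,85.87) → (93.36,42.54) → (79.18,42.54) → (79.18,85.87) (closed)

[3] `<path>` open polyline, #ff0000→cut S897 F1623: (190.08,38.31) → (106.39,61.53) → (108.78,80.01)

G21
G90
G0 X70.02 Y49.61
M3 S897
G01 X125.22 Y7.70 F1623
G01 X129.47 Y44.03
G01 X70.02 Y49.61
M5
G0 X79.18 Y85.87
M3 S897
G01 X93.36 Y85.87 F1623
G01 X93.36 Y42.54
G01 X79.18 Y42.54
G01 X79.18 Y85.87
M5
G0 X190.08 Y38.31
M3 S897
G01 X106.39 Y61.53 F1623
G01 X108.78 Y80.01
M5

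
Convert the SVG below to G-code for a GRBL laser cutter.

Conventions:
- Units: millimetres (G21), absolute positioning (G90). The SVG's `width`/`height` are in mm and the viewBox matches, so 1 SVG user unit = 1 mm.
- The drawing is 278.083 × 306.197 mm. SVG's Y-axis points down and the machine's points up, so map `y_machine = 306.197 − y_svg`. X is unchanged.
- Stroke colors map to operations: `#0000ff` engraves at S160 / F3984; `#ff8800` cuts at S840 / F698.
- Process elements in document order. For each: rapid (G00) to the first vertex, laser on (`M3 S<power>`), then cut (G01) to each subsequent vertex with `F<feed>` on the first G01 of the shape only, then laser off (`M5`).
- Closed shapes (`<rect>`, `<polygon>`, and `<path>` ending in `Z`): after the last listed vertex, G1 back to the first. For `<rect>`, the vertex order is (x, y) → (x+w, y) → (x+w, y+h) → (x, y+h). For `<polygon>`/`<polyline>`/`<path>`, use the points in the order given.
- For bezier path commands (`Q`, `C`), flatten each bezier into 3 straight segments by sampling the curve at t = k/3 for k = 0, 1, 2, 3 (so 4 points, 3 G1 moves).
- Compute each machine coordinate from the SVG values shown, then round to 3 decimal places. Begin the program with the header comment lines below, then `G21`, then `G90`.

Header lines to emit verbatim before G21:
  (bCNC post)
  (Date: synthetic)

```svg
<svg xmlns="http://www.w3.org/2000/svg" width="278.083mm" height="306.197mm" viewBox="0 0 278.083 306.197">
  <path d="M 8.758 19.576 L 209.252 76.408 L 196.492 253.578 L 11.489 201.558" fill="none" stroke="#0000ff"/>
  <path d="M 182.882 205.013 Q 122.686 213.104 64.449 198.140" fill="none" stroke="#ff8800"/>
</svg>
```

(bCNC post)
(Date: synthetic)
G21
G90
G00 X8.758 Y286.621
M3 S160
G01 X209.252 Y229.789 F3984
G01 X196.492 Y52.619
G01 X11.489 Y104.639
M5
G00 X182.882 Y101.184
M3 S840
G01 X142.969 Y98.352 F698
G01 X103.491 Y100.643
G01 X64.449 Y108.057
M5

viewBox `0 0 278.083 306.197` with mm width/height → 1 unit = 1 mm. Flip: y_m = 306.197 − y_svg.

**Shape 1** — `<path>` open polyline, stroke `#0000ff` → engrave (S160, F3984). Machine vertices: (8.758,286.621) → (209.252,229.789) → (196.492,52.619) → (11.489,104.639). Open path.

**Shape 2** — `<path>` quadratic bezier, stroke `#ff8800` → cut (S840, F698). Control points (SVG): P0=(182.882,205.013), P1=(122.686,213.104), P2=(64.449,198.140); sampled at t=k/3. Machine vertices: (182.882,101.184) → (142.969,98.352) → (103.491,100.643) → (64.449,108.057). Open path.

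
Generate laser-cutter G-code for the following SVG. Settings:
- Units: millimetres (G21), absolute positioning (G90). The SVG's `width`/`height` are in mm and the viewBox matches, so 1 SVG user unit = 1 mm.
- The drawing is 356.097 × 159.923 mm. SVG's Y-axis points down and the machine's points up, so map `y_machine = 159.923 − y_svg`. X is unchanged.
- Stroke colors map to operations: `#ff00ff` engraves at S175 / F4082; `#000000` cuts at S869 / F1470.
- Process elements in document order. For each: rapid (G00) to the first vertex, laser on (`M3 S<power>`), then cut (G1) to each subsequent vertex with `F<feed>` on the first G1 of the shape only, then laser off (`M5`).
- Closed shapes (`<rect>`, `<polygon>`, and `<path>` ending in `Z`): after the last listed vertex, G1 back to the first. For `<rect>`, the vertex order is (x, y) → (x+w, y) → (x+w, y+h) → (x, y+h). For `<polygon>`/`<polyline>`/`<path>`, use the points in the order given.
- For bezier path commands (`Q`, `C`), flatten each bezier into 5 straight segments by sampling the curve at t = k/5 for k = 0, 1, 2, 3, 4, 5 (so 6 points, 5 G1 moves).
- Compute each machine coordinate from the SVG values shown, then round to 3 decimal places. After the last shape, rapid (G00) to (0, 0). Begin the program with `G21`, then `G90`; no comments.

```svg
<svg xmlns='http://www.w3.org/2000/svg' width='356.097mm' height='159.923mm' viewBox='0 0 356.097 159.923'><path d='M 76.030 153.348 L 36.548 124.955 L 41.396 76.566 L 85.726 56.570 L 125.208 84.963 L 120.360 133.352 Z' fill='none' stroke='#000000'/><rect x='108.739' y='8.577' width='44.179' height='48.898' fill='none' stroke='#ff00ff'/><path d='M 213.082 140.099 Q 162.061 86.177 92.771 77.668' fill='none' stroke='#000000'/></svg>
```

viewBox `0 0 356.097 159.923` with mm width/height → 1 unit = 1 mm. Flip: y_m = 159.923 − y_svg.

**Shape 1** — `<path>` regular polygon, stroke `#000000` → cut (S869, F1470). Machine vertices: (76.030,6.575) → (36.548,34.968) → (41.396,83.357) → (85.726,103.353) → (125.208,74.960) → (120.360,26.571) → (76.030,6.575). Closed: final G1 returns to the first vertex.

**Shape 2** — `<rect>` rectangle, stroke `#ff00ff` → engrave (S175, F4082). Machine vertices: (108.739,151.346) → (152.918,151.346) → (152.918,102.448) → (108.739,102.448) → (108.739,151.346). Closed: final G1 returns to the first vertex.

**Shape 3** — `<path>` quadratic bezier, stroke `#000000` → cut (S869, F1470). Control points (SVG): P0=(213.082,140.099), P1=(162.061,86.177), P2=(92.771,77.668); sampled at t=k/5. Machine vertices: (213.082,19.824) → (191.943,39.576) → (169.342,55.696) → (145.280,68.182) → (119.756,77.035) → (92.771,82.255). Open path.

G21
G90
G00 X76.030 Y6.575
M3 S869
G1 X36.548 Y34.968 F1470
G1 X41.396 Y83.357
G1 X85.726 Y103.353
G1 X125.208 Y74.960
G1 X120.360 Y26.571
G1 X76.030 Y6.575
M5
G00 X108.739 Y151.346
M3 S175
G1 X152.918 Y151.346 F4082
G1 X152.918 Y102.448
G1 X108.739 Y102.448
G1 X108.739 Y151.346
M5
G00 X213.082 Y19.824
M3 S869
G1 X191.943 Y39.576 F1470
G1 X169.342 Y55.696
G1 X145.280 Y68.182
G1 X119.756 Y77.035
G1 X92.771 Y82.255
M5
G00 X0.000 Y0.000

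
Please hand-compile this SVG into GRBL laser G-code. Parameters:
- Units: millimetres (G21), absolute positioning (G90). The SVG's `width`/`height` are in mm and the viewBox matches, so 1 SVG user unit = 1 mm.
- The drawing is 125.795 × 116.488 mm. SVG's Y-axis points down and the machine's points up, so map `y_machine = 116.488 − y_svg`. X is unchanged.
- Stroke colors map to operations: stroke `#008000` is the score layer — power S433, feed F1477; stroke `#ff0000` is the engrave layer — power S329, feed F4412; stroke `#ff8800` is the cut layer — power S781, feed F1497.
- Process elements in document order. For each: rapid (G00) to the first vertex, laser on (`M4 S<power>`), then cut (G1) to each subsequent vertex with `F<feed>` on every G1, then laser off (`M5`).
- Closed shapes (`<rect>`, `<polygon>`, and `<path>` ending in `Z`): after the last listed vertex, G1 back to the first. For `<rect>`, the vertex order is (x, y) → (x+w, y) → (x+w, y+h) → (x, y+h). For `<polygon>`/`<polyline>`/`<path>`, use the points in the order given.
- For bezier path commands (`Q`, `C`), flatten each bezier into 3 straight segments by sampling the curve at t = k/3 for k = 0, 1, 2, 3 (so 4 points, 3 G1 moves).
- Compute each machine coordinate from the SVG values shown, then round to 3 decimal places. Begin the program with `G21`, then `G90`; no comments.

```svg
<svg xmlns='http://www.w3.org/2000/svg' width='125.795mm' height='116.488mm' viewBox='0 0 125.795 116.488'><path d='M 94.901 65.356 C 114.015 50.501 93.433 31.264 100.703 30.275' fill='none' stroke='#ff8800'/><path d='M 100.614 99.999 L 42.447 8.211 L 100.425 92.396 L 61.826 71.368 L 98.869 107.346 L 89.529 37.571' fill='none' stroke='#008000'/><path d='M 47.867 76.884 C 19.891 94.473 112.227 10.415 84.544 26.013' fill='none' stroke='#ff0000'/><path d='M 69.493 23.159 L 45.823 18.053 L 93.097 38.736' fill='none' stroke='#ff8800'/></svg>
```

G21
G90
G00 X94.901 Y51.132
M4 S781
G1 X103.285 Y66.610 F1497
G1 X100.215 Y79.979 F1497
G1 X100.703 Y86.213 F1497
M5
G00 X100.614 Y16.489
M4 S433
G1 X42.447 Y108.277 F1477
G1 X100.425 Y24.092 F1477
G1 X61.826 Y45.120 F1477
G1 X98.869 Y9.142 F1477
G1 X89.529 Y78.917 F1477
M5
G00 X47.867 Y39.604
M4 S329
G1 X51.094 Y48.442 F4412
G1 X81.122 Y80.310 F4412
G1 X84.544 Y90.475 F4412
M5
G00 X69.493 Y93.329
M4 S781
G1 X45.823 Y98.435 F1497
G1 X93.097 Y77.752 F1497
M5

viewBox `0 0 125.795 116.488` with mm width/height → 1 unit = 1 mm. Flip: y_m = 116.488 − y_svg.

**Shape 1** — `<path>` cubic bezier, stroke `#ff8800` → cut (S781, F1497). Control points (SVG): P0=(94.901,65.356), P1=(114.015,50.501), P2=(93.433,31.264), P3=(100.703,30.275); sampled at t=k/3. Machine vertices: (94.901,51.132) → (103.285,66.610) → (100.215,79.979) → (100.703,86.213). Open path.

**Shape 2** — `<path>` open polyline, stroke `#008000` → score (S433, F1477). Machine vertices: (100.614,16.489) → (42.447,108.277) → (100.425,24.092) → (61.826,45.120) → (98.869,9.142) → (89.529,78.917). Open path.

**Shape 3** — `<path>` cubic bezier, stroke `#ff0000` → engrave (S329, F4412). Control points (SVG): P0=(47.867,76.884), P1=(19.891,94.473), P2=(112.227,10.415), P3=(84.544,26.013); sampled at t=k/3. Machine vertices: (47.867,39.604) → (51.094,48.442) → (81.122,80.310) → (84.544,90.475). Open path.

**Shape 4** — `<path>` open polyline, stroke `#ff8800` → cut (S781, F1497). Machine vertices: (69.493,93.329) → (45.823,98.435) → (93.097,77.752). Open path.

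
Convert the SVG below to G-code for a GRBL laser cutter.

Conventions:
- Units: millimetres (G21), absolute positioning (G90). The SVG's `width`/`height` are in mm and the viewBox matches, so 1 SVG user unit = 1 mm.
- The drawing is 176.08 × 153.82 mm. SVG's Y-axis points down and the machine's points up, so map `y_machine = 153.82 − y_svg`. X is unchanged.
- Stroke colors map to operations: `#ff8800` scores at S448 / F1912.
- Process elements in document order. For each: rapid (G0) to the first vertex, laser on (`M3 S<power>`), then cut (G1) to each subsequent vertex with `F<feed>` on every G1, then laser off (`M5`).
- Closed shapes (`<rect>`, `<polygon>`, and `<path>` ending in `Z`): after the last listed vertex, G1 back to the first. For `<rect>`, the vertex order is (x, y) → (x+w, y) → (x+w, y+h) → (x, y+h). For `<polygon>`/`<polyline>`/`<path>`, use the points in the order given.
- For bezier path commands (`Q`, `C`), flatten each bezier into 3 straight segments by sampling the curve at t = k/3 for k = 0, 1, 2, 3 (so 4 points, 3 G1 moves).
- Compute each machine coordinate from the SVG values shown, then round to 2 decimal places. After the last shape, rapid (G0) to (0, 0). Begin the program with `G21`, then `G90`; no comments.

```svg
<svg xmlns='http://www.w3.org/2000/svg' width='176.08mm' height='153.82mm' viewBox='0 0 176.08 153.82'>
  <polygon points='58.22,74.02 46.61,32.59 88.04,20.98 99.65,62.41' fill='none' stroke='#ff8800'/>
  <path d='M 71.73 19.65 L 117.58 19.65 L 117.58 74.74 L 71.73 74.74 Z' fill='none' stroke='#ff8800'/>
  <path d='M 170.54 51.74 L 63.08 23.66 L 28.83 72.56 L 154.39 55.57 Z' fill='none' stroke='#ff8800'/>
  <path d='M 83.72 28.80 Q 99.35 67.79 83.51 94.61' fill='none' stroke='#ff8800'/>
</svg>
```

viewBox `0 0 176.08 153.82` with mm width/height → 1 unit = 1 mm. Flip: y_m = 153.82 − y_svg.

**Shape 1** — `<polygon>` regular polygon, stroke `#ff8800` → score (S448, F1912). Machine vertices: (58.22,79.80) → (46.61,121.23) → (88.04,132.84) → (99.65,91.41) → (58.22,79.80). Closed: final G1 returns to the first vertex.

**Shape 2** — `<path>` rectangle, stroke `#ff8800` → score (S448, F1912). Machine vertices: (71.73,134.17) → (117.58,134.17) → (117.58,79.08) → (71.73,79.08) → (71.73,134.17). Closed: final G1 returns to the first vertex.

**Shape 3** — `<path>` closed polygon, stroke `#ff8800` → score (S448, F1912). Machine vertices: (170.54,102.08) → (63.08,130.16) → (28.83,81.26) → (154.39,98.25) → (170.54,102.08). Closed: final G1 returns to the first vertex.

**Shape 4** — `<path>` quadratic bezier, stroke `#ff8800` → score (S448, F1912). Control points (SVG): P0=(83.72,28.80), P1=(99.35,67.79), P2=(83.51,94.61); sampled at t=k/3. Machine vertices: (83.72,125.02) → (90.64,100.38) → (90.57,78.44) → (83.51,59.21). Open path.

G21
G90
G0 X58.22 Y79.80
M3 S448
G1 X46.61 Y121.23 F1912
G1 X88.04 Y132.84 F1912
G1 X99.65 Y91.41 F1912
G1 X58.22 Y79.80 F1912
M5
G0 X71.73 Y134.17
M3 S448
G1 X117.58 Y134.17 F1912
G1 X117.58 Y79.08 F1912
G1 X71.73 Y79.08 F1912
G1 X71.73 Y134.17 F1912
M5
G0 X170.54 Y102.08
M3 S448
G1 X63.08 Y130.16 F1912
G1 X28.83 Y81.26 F1912
G1 X154.39 Y98.25 F1912
G1 X170.54 Y102.08 F1912
M5
G0 X83.72 Y125.02
M3 S448
G1 X90.64 Y100.38 F1912
G1 X90.57 Y78.44 F1912
G1 X83.51 Y59.21 F1912
M5
G0 X0.00 Y0.00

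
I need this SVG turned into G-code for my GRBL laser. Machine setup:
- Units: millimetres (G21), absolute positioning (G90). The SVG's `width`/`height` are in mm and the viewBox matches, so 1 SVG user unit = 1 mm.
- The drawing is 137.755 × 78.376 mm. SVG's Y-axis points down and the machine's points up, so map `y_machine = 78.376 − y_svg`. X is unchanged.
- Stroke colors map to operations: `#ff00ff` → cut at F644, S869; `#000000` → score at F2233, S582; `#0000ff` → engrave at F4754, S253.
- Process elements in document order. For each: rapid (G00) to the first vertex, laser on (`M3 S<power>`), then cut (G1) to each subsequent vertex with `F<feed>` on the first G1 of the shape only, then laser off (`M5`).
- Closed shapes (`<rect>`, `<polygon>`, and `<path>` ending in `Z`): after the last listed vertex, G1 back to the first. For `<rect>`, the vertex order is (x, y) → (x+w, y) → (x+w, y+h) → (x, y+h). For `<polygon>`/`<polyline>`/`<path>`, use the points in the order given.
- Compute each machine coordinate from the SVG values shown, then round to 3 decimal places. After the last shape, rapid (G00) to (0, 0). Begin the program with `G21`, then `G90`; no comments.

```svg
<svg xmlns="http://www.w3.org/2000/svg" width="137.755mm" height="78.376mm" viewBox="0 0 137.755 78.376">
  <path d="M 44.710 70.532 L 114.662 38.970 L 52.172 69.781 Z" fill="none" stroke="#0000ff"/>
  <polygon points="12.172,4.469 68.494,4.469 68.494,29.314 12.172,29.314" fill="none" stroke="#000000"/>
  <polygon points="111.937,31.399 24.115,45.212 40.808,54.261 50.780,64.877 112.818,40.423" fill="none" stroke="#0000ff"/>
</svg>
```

1 u = 1 mm; y_m = 78.376 − y.

[1] `<path>` closed polygon, #0000ff→engrave S253 F4754: (44.710,7.844) → (114.662,39.406) → (52.172,8.595) → (44.710,7.844) (closed)

[2] `<polygon>` rectangle, #000000→score S582 F2233: (12.172,73.907) → (68.494,73.907) → (68.494,49.062) → (12.172,49.062) → (12.172,73.907) (closed)

[3] `<polygon>` closed polygon, #0000ff→engrave S253 F4754: (111.937,46.977) → (24.115,33.164) → (40.808,24.115) → (50.780,13.499) → (112.818,37.953) → (111.937,46.977) (closed)

G21
G90
G00 X44.710 Y7.844
M3 S253
G1 X114.662 Y39.406 F4754
G1 X52.172 Y8.595
G1 X44.710 Y7.844
M5
G00 X12.172 Y73.907
M3 S582
G1 X68.494 Y73.907 F2233
G1 X68.494 Y49.062
G1 X12.172 Y49.062
G1 X12.172 Y73.907
M5
G00 X111.937 Y46.977
M3 S253
G1 X24.115 Y33.164 F4754
G1 X40.808 Y24.115
G1 X50.780 Y13.499
G1 X112.818 Y37.953
G1 X111.937 Y46.977
M5
G00 X0.000 Y0.000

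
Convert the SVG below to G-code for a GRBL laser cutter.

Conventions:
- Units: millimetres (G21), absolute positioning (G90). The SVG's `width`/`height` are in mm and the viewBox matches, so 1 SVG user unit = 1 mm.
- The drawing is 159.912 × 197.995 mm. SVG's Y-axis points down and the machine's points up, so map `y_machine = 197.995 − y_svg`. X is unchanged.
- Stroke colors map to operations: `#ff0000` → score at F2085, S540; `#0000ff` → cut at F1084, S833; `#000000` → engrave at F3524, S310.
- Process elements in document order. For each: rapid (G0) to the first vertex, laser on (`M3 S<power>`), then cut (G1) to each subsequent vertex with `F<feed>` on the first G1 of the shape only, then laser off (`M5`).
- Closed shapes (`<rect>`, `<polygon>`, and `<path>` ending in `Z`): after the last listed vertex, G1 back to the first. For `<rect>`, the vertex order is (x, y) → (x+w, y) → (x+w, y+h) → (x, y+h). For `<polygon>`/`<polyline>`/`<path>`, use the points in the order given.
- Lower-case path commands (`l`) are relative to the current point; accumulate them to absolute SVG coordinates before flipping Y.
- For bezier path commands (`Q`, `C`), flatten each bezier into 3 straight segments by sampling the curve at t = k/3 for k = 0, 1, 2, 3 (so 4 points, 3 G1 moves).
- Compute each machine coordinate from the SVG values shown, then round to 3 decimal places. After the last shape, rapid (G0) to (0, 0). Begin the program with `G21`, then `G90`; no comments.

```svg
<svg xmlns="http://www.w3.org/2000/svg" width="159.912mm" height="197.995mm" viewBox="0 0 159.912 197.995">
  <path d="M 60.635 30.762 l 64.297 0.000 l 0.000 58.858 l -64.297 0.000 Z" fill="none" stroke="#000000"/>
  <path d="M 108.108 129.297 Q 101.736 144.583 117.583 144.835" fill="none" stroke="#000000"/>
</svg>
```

1 u = 1 mm; y_m = 197.995 − y.

[1] `<path>` rectangle, #000000→engrave S310 F3524: (60.635,167.233) → (124.932,167.233) → (124.932,108.375) → (60.635,108.375) → (60.635,167.233) (closed)

[2] `<path>` quadratic bezier, #000000→engrave S310 F3524: (108.108,68.698) → (106.329,60.178) → (109.487,54.998) → (117.583,53.160)

G21
G90
G0 X60.635 Y167.233
M3 S310
G1 X124.932 Y167.233 F3524
G1 X124.932 Y108.375
G1 X60.635 Y108.375
G1 X60.635 Y167.233
M5
G0 X108.108 Y68.698
M3 S310
G1 X106.329 Y60.178 F3524
G1 X109.487 Y54.998
G1 X117.583 Y53.160
M5
G0 X0.000 Y0.000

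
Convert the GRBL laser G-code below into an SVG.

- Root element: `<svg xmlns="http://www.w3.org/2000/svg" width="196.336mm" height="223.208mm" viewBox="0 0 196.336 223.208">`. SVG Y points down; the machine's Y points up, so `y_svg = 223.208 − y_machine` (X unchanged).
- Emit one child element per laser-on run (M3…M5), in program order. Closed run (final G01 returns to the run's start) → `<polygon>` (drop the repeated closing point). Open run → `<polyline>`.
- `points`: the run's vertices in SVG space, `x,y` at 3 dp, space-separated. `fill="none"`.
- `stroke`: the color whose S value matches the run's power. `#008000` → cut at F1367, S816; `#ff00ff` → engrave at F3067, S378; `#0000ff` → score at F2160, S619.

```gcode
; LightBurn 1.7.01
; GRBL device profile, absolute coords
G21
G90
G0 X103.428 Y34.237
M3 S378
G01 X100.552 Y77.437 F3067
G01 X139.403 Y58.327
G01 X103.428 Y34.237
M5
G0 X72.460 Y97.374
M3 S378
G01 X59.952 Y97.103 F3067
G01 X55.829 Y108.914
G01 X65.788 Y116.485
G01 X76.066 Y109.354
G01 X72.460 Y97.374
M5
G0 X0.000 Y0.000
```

Machine Y-up, SVG Y-down with viewBox height 223.208, so y_svg = 223.208 − y_machine; X carries over. Every run uses S378, so all elements get stroke `#ff00ff` (engrave).

Run 1: The run returns to its start, so emit a `<polygon>` with points (Y-flipped): 103.428,188.971 100.552,145.771 139.403,164.881.

Run 2: The run returns to its start, so emit a `<polygon>` with points (Y-flipped): 72.460,125.834 59.952,126.105 55.829,114.294 65.788,106.723 76.066,113.854.

<svg xmlns="http://www.w3.org/2000/svg" width="196.336mm" height="223.208mm" viewBox="0 0 196.336 223.208">
  <polygon points="103.428,188.971 100.552,145.771 139.403,164.881" fill="none" stroke="#ff00ff"/>
  <polygon points="72.460,125.834 59.952,126.105 55.829,114.294 65.788,106.723 76.066,113.854" fill="none" stroke="#ff00ff"/>
</svg>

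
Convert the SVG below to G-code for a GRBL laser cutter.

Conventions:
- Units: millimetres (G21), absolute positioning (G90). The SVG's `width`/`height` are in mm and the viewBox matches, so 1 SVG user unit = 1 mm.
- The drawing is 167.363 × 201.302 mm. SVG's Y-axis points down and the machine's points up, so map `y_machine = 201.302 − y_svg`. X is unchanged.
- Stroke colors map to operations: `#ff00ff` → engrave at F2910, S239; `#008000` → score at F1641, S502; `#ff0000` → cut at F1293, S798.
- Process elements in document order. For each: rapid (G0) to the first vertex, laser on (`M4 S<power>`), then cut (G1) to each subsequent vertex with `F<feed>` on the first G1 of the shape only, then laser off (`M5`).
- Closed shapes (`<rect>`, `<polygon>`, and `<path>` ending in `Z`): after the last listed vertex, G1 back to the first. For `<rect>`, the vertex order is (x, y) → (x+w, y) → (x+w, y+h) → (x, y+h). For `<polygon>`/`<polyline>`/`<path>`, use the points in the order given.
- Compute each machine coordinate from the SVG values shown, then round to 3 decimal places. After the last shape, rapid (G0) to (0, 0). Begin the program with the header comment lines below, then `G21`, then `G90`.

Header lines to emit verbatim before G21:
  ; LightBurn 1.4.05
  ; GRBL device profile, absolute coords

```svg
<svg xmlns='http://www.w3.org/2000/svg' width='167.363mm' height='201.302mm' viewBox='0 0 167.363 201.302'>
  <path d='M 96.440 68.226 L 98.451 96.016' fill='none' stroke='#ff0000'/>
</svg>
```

; LightBurn 1.4.05
; GRBL device profile, absolute coords
G21
G90
G0 X96.440 Y133.076
M4 S798
G1 X98.451 Y105.286 F1293
M5
G0 X0.000 Y0.000

1 u = 1 mm; y_m = 201.302 − y.

[1] `<path>` line segment, #ff0000→cut S798 F1293: (96.440,133.076) → (98.451,105.286)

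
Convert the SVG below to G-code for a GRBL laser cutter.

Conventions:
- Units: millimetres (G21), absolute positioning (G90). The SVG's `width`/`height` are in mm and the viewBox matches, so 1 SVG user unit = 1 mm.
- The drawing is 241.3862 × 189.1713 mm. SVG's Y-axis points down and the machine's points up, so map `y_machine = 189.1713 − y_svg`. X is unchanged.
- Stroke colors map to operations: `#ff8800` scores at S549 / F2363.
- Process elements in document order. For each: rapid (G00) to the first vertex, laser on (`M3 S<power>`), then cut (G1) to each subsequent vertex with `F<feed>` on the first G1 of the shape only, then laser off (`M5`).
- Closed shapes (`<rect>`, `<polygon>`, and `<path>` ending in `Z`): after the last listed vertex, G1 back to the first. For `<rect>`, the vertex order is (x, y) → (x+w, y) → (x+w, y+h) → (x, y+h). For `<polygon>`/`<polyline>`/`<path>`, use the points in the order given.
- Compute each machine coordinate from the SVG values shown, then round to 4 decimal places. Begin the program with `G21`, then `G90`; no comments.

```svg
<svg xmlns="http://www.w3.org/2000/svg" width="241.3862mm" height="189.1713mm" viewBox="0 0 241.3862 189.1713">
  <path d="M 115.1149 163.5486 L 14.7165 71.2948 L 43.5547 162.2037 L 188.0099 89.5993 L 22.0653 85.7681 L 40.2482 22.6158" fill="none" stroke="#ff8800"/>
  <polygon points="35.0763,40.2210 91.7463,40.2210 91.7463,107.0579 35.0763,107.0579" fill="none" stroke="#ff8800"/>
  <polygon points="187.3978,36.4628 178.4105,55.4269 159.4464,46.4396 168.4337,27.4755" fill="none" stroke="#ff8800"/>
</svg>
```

Since the viewBox matches the mm dimensions, user units are millimetres directly. The only transform is the Y-flip y_m = 189.1713 − y_svg.

Shape 1 is a open polyline drawn with `<path>`. Its stroke #ff8800 means score at S549, F2363. After flipping Y the toolpath is (115.1149,25.6227) → (14.7165,117.8765) → (43.5547,26.9676) → (188.0099,99.5720) → (22.0653,103.4032) → (40.2482,166.5555).

Shape 2 is a rectangle drawn with `<polygon>`. Its stroke #ff8800 means score at S549, F2363. After flipping Y the toolpath is (35.0763,148.9503) → (91.7463,148.9503) → (91.7463,82.1134) → (35.0763,82.1134) → (35.0763,148.9503), returning to the start.

Shape 3 is a regular polygon drawn with `<polygon>`. Its stroke #ff8800 means score at S549, F2363. After flipping Y the toolpath is (187.3978,152.7085) → (178.4105,133.7444) → (159.4464,142.7317) → (168.4337,161.6958) → (187.3978,152.7085), returning to the start.

G21
G90
G00 X115.1149 Y25.6227
M3 S549
G1 X14.7165 Y117.8765 F2363
G1 X43.5547 Y26.9676
G1 X188.0099 Y99.5720
G1 X22.0653 Y103.4032
G1 X40.2482 Y166.5555
M5
G00 X35.0763 Y148.9503
M3 S549
G1 X91.7463 Y148.9503 F2363
G1 X91.7463 Y82.1134
G1 X35.0763 Y82.1134
G1 X35.0763 Y148.9503
M5
G00 X187.3978 Y152.7085
M3 S549
G1 X178.4105 Y133.7444 F2363
G1 X159.4464 Y142.7317
G1 X168.4337 Y161.6958
G1 X187.3978 Y152.7085
M5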